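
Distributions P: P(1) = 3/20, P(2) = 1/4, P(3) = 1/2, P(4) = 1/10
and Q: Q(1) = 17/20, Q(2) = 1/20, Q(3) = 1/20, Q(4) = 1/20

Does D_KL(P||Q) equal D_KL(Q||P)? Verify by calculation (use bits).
D_KL(P||Q) = 1.9661 bits, D_KL(Q||P) = 1.7949 bits. No — D_KL(P||Q) ≠ D_KL(Q||P) for this pair.

D_KL(P||Q) = Σ P(x) log₂(P(x)/Q(x))

Computing term by term:
  P(1)·log₂(P(1)/Q(1)) = (3/20)·log₂((3/20)/(17/20)) = -0.37538
  P(2)·log₂(P(2)/Q(2)) = (1/4)·log₂((1/4)/(1/20)) = 0.58048
  P(3)·log₂(P(3)/Q(3)) = (1/2)·log₂((1/2)/(1/20)) = 1.66096
  P(4)·log₂(P(4)/Q(4)) = (1/10)·log₂((1/10)/(1/20)) = 0.10000

D_KL(P||Q) = -0.37538 + 0.58048 + 1.66096 + 0.10000 = 1.96606 ≈ 1.9661 bits

D_KL(Q||P) = Σ Q(x) log₂(Q(x)/P(x))

Computing term by term:
  Q(1)·log₂(Q(1)/P(1)) = (17/20)·log₂((17/20)/(3/20)) = 2.12713
  Q(2)·log₂(Q(2)/P(2)) = (1/20)·log₂((1/20)/(1/4)) = -0.11610
  Q(3)·log₂(Q(3)/P(3)) = (1/20)·log₂((1/20)/(1/2)) = -0.16610
  Q(4)·log₂(Q(4)/P(4)) = (1/20)·log₂((1/20)/(1/10)) = -0.05000

D_KL(Q||P) = 2.12713 - 0.11610 - 0.16610 - 0.05000 = 1.79493 ≈ 1.7949 bits

These are NOT equal (difference: 0.1712 bits). KL divergence is asymmetric: D_KL(P||Q) ≠ D_KL(Q||P) in general.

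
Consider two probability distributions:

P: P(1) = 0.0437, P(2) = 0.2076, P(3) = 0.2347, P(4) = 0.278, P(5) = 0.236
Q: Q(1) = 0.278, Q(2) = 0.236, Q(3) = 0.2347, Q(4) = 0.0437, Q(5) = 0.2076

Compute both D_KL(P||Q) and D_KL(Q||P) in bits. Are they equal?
D_KL(P||Q) = 0.6307 bits, D_KL(Q||P) = 0.6307 bits. Yes, in this case they are equal (although KL divergence is not symmetric in general).

D_KL(P||Q) = Σ P(x) log₂(P(x)/Q(x))

Computing term by term:
  P(1)·log₂(P(1)/Q(1)) = 0.0437·log₂(0.0437/0.278) = -0.11665
  P(2)·log₂(P(2)/Q(2)) = 0.2076·log₂(0.2076/0.236) = -0.03840
  P(3)·log₂(P(3)/Q(3)) = 0.2347·log₂(0.2347/0.2347) = 0.00000
  P(4)·log₂(P(4)/Q(4)) = 0.278·log₂(0.278/0.0437) = 0.74209
  P(5)·log₂(P(5)/Q(5)) = 0.236·log₂(0.236/0.2076) = 0.04366

D_KL(P||Q) = -0.11665 - 0.03840 + 0.00000 + 0.74209 + 0.04366 = 0.63070 ≈ 0.6307 bits

D_KL(Q||P) = Σ Q(x) log₂(Q(x)/P(x))

Computing term by term:
  Q(1)·log₂(Q(1)/P(1)) = 0.278·log₂(0.278/0.0437) = 0.74209
  Q(2)·log₂(Q(2)/P(2)) = 0.236·log₂(0.236/0.2076) = 0.04366
  Q(3)·log₂(Q(3)/P(3)) = 0.2347·log₂(0.2347/0.2347) = 0.00000
  Q(4)·log₂(Q(4)/P(4)) = 0.0437·log₂(0.0437/0.278) = -0.11665
  Q(5)·log₂(Q(5)/P(5)) = 0.2076·log₂(0.2076/0.236) = -0.03840

D_KL(Q||P) = 0.74209 + 0.04366 + 0.00000 - 0.11665 - 0.03840 = 0.63070 ≈ 0.6307 bits

These ARE equal here. Q is P with outcomes relabeled (Q(1) = P(4), Q(2) = P(5), Q(4) = P(1), Q(5) = P(2)) by a relabeling that is its own inverse, so the two sums contain exactly the same terms in a different order. This is a special case — KL divergence is not symmetric in general: D_KL(P||Q) ≠ D_KL(Q||P) for most P, Q.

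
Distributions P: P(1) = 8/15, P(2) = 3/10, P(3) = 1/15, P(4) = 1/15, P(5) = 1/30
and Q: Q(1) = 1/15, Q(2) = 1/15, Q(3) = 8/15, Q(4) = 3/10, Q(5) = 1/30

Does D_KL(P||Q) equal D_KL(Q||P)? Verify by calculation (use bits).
D_KL(P||Q) = 1.9063 bits, D_KL(Q||P) = 1.9063 bits. Yes — for this pair D_KL(P||Q) = D_KL(Q||P).

D_KL(P||Q) = Σ P(x) log₂(P(x)/Q(x))

Computing term by term:
  P(1)·log₂(P(1)/Q(1)) = (8/15)·log₂((8/15)/(1/15)) = 1.60000
  P(2)·log₂(P(2)/Q(2)) = (3/10)·log₂((3/10)/(1/15)) = 0.65098
  P(3)·log₂(P(3)/Q(3)) = (1/15)·log₂((1/15)/(8/15)) = -0.20000
  P(4)·log₂(P(4)/Q(4)) = (1/15)·log₂((1/15)/(3/10)) = -0.14466
  P(5)·log₂(P(5)/Q(5)) = (1/30)·log₂((1/30)/(1/30)) = 0.00000

D_KL(P||Q) = 1.60000 + 0.65098 - 0.20000 - 0.14466 + 0.00000 = 1.90632 ≈ 1.9063 bits

D_KL(Q||P) = Σ Q(x) log₂(Q(x)/P(x))

Computing term by term:
  Q(1)·log₂(Q(1)/P(1)) = (1/15)·log₂((1/15)/(8/15)) = -0.20000
  Q(2)·log₂(Q(2)/P(2)) = (1/15)·log₂((1/15)/(3/10)) = -0.14466
  Q(3)·log₂(Q(3)/P(3)) = (8/15)·log₂((8/15)/(1/15)) = 1.60000
  Q(4)·log₂(Q(4)/P(4)) = (3/10)·log₂((3/10)/(1/15)) = 0.65098
  Q(5)·log₂(Q(5)/P(5)) = (1/30)·log₂((1/30)/(1/30)) = 0.00000

D_KL(Q||P) = -0.20000 - 0.14466 + 1.60000 + 0.65098 + 0.00000 = 1.90632 ≈ 1.9063 bits

These ARE equal here. Q is P with outcomes relabeled (Q(1) = P(3), Q(2) = P(4), Q(3) = P(1), Q(4) = P(2)) by a relabeling that is its own inverse, so the two sums contain exactly the same terms in a different order. This is a special case — KL divergence is not symmetric in general: D_KL(P||Q) ≠ D_KL(Q||P) for most P, Q.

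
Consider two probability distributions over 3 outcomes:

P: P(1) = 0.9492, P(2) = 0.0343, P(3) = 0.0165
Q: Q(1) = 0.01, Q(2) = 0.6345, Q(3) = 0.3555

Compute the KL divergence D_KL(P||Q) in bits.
6.0175 bits

D_KL(P||Q) = Σ P(x) log₂(P(x)/Q(x))

Computing term by term:
  P(1)·log₂(P(1)/Q(1)) = 0.9492·log₂(0.9492/0.01) = 6.23495
  P(2)·log₂(P(2)/Q(2)) = 0.0343·log₂(0.0343/0.6345) = -0.14438
  P(3)·log₂(P(3)/Q(3)) = 0.0165·log₂(0.0165/0.3555) = -0.07308

D_KL(P||Q) = 6.23495 - 0.14438 - 0.07308 = 6.01749 ≈ 6.0175 bits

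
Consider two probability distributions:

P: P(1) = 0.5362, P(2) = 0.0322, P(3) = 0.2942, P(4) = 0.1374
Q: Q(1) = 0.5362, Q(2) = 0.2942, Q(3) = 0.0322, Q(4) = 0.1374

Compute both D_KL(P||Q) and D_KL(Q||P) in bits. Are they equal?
D_KL(P||Q) = 0.8362 bits, D_KL(Q||P) = 0.8362 bits. Yes, in this case they are equal (although KL divergence is not symmetric in general).

D_KL(P||Q) = Σ P(x) log₂(P(x)/Q(x))

Computing term by term:
  P(1)·log₂(P(1)/Q(1)) = 0.5362·log₂(0.5362/0.5362) = 0.00000
  P(2)·log₂(P(2)/Q(2)) = 0.0322·log₂(0.0322/0.2942) = -0.10277
  P(3)·log₂(P(3)/Q(3)) = 0.2942·log₂(0.2942/0.0322) = 0.93899
  P(4)·log₂(P(4)/Q(4)) = 0.1374·log₂(0.1374/0.1374) = 0.00000

D_KL(P||Q) = 0.00000 - 0.10277 + 0.93899 + 0.00000 = 0.83622 ≈ 0.8362 bits

D_KL(Q||P) = Σ Q(x) log₂(Q(x)/P(x))

Computing term by term:
  Q(1)·log₂(Q(1)/P(1)) = 0.5362·log₂(0.5362/0.5362) = 0.00000
  Q(2)·log₂(Q(2)/P(2)) = 0.2942·log₂(0.2942/0.0322) = 0.93899
  Q(3)·log₂(Q(3)/P(3)) = 0.0322·log₂(0.0322/0.2942) = -0.10277
  Q(4)·log₂(Q(4)/P(4)) = 0.1374·log₂(0.1374/0.1374) = 0.00000

D_KL(Q||P) = 0.00000 + 0.93899 - 0.10277 + 0.00000 = 0.83622 ≈ 0.8362 bits

These ARE equal here. Q is P with outcomes relabeled (Q(2) = P(3), Q(3) = P(2)) by a relabeling that is its own inverse, so the two sums contain exactly the same terms in a different order. This is a special case — KL divergence is not symmetric in general: D_KL(P||Q) ≠ D_KL(Q||P) for most P, Q.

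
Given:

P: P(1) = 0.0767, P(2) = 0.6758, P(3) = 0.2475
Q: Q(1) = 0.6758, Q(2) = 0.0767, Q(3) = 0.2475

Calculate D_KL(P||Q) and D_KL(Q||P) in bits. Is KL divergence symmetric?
D_KL(P||Q) = 1.8808 bits, D_KL(Q||P) = 1.8808 bits. The two values coincide for this particular pair, but no — KL divergence is not symmetric in general.

D_KL(P||Q) = Σ P(x) log₂(P(x)/Q(x))

Computing term by term:
  P(1)·log₂(P(1)/Q(1)) = 0.0767·log₂(0.0767/0.6758) = -0.24078
  P(2)·log₂(P(2)/Q(2)) = 0.6758·log₂(0.6758/0.0767) = 2.12154
  P(3)·log₂(P(3)/Q(3)) = 0.2475·log₂(0.2475/0.2475) = 0.00000

D_KL(P||Q) = -0.24078 + 2.12154 + 0.00000 = 1.88076 ≈ 1.8808 bits

D_KL(Q||P) = Σ Q(x) log₂(Q(x)/P(x))

Computing term by term:
  Q(1)·log₂(Q(1)/P(1)) = 0.6758·log₂(0.6758/0.0767) = 2.12154
  Q(2)·log₂(Q(2)/P(2)) = 0.0767·log₂(0.0767/0.6758) = -0.24078
  Q(3)·log₂(Q(3)/P(3)) = 0.2475·log₂(0.2475/0.2475) = 0.00000

D_KL(Q||P) = 2.12154 - 0.24078 + 0.00000 = 1.88076 ≈ 1.8808 bits

These ARE equal here. Q is P with outcomes relabeled (Q(1) = P(2), Q(2) = P(1)) by a relabeling that is its own inverse, so the two sums contain exactly the same terms in a different order. This is a special case — KL divergence is not symmetric in general: D_KL(P||Q) ≠ D_KL(Q||P) for most P, Q.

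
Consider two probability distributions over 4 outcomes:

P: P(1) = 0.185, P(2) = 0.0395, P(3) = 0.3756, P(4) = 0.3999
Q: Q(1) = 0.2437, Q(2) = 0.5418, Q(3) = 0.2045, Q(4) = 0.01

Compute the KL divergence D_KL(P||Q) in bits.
2.2348 bits

D_KL(P||Q) = Σ P(x) log₂(P(x)/Q(x))

Computing term by term:
  P(1)·log₂(P(1)/Q(1)) = 0.185·log₂(0.185/0.2437) = -0.07355
  P(2)·log₂(P(2)/Q(2)) = 0.0395·log₂(0.0395/0.5418) = -0.14922
  P(3)·log₂(P(3)/Q(3)) = 0.3756·log₂(0.3756/0.2045) = 0.32944
  P(4)·log₂(P(4)/Q(4)) = 0.3999·log₂(0.3999/0.01) = 2.12809

D_KL(P||Q) = -0.07355 - 0.14922 + 0.32944 + 2.12809 = 2.23476 ≈ 2.2348 bits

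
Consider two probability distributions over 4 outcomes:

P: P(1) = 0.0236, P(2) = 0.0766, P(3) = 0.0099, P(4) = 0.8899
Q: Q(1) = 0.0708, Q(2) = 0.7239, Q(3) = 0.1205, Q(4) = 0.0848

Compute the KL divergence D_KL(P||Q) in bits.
2.6968 bits

D_KL(P||Q) = Σ P(x) log₂(P(x)/Q(x))

Computing term by term:
  P(1)·log₂(P(1)/Q(1)) = 0.0236·log₂(0.0236/0.0708) = -0.03741
  P(2)·log₂(P(2)/Q(2)) = 0.0766·log₂(0.0766/0.7239) = -0.24821
  P(3)·log₂(P(3)/Q(3)) = 0.0099·log₂(0.0099/0.1205) = -0.03569
  P(4)·log₂(P(4)/Q(4)) = 0.8899·log₂(0.8899/0.0848) = 3.01810

D_KL(P||Q) = -0.03741 - 0.24821 - 0.03569 + 3.01810 = 2.69679 ≈ 2.6968 bits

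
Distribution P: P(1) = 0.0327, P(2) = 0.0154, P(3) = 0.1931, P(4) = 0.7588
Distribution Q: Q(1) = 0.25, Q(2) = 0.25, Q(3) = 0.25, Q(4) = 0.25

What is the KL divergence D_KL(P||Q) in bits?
0.9856 bits

D_KL(P||Q) = Σ P(x) log₂(P(x)/Q(x))

Computing term by term:
  P(1)·log₂(P(1)/Q(1)) = 0.0327·log₂(0.0327/0.25) = -0.09596
  P(2)·log₂(P(2)/Q(2)) = 0.0154·log₂(0.0154/0.25) = -0.06192
  P(3)·log₂(P(3)/Q(3)) = 0.1931·log₂(0.1931/0.25) = -0.07195
  P(4)·log₂(P(4)/Q(4)) = 0.7588·log₂(0.7588/0.25) = 1.21544

D_KL(P||Q) = -0.09596 - 0.06192 - 0.07195 + 1.21544 = 0.98561 ≈ 0.9856 bits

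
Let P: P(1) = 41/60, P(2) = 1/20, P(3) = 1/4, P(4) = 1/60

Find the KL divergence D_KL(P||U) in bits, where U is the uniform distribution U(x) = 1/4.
0.8101 bits

U(i) = 1/4 for all i

D_KL(P||U) = Σ P(x) log₂(P(x) / (1/4))
           = Σ P(x) log₂(P(x)) + log₂(4)
           = log₂(4) - H(P)

H(P) = -Σ P(x) log₂(P(x)):
  -P(1)·log₂(P(1)) = -(41/60)·log₂(41/60) = 0.37538
  -P(2)·log₂(P(2)) = -(1/20)·log₂(1/20) = 0.21610
  -P(3)·log₂(P(3)) = -(1/4)·log₂(1/4) = 0.50000
  -P(4)·log₂(P(4)) = -(1/60)·log₂(1/60) = 0.09845
H(P) = 0.37538 + 0.21610 + 0.50000 + 0.09845 = 1.18993 bits

log₂(4) = 2.00000 bits

D_KL(P||U) = 2.00000 - 1.18993 = 0.81007 ≈ 0.8101 bits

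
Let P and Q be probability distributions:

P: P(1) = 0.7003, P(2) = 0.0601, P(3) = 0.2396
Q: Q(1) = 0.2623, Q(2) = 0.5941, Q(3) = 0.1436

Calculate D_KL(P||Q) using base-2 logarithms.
0.9705 bits

D_KL(P||Q) = Σ P(x) log₂(P(x)/Q(x))

Computing term by term:
  P(1)·log₂(P(1)/Q(1)) = 0.7003·log₂(0.7003/0.2623) = 0.99215
  P(2)·log₂(P(2)/Q(2)) = 0.0601·log₂(0.0601/0.5941) = -0.19865
  P(3)·log₂(P(3)/Q(3)) = 0.2396·log₂(0.2396/0.1436) = 0.17696

D_KL(P||Q) = 0.99215 - 0.19865 + 0.17696 = 0.97046 ≈ 0.9705 bits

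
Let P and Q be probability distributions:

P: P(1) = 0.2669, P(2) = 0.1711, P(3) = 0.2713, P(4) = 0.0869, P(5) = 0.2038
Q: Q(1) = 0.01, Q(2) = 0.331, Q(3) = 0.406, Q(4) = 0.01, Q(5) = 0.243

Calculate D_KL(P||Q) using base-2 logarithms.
1.1633 bits

D_KL(P||Q) = Σ P(x) log₂(P(x)/Q(x))

Computing term by term:
  P(1)·log₂(P(1)/Q(1)) = 0.2669·log₂(0.2669/0.01) = 1.26463
  P(2)·log₂(P(2)/Q(2)) = 0.1711·log₂(0.1711/0.331) = -0.16289
  P(3)·log₂(P(3)/Q(3)) = 0.2713·log₂(0.2713/0.406) = -0.15779
  P(4)·log₂(P(4)/Q(4)) = 0.0869·log₂(0.0869/0.01) = 0.27107
  P(5)·log₂(P(5)/Q(5)) = 0.2038·log₂(0.2038/0.243) = -0.05172

D_KL(P||Q) = 1.26463 - 0.16289 - 0.15779 + 0.27107 - 0.05172 = 1.16330 ≈ 1.1633 bits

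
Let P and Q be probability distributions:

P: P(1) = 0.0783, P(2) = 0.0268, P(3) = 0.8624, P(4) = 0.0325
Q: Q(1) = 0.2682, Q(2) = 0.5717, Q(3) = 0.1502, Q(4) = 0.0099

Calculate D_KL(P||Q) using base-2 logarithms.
1.9729 bits

D_KL(P||Q) = Σ P(x) log₂(P(x)/Q(x))

Computing term by term:
  P(1)·log₂(P(1)/Q(1)) = 0.0783·log₂(0.0783/0.2682) = -0.13908
  P(2)·log₂(P(2)/Q(2)) = 0.0268·log₂(0.0268/0.5717) = -0.11832
  P(3)·log₂(P(3)/Q(3)) = 0.8624·log₂(0.8624/0.1502) = 2.17452
  P(4)·log₂(P(4)/Q(4)) = 0.0325·log₂(0.0325/0.0099) = 0.05574

D_KL(P||Q) = -0.13908 - 0.11832 + 2.17452 + 0.05574 = 1.97286 ≈ 1.9729 bits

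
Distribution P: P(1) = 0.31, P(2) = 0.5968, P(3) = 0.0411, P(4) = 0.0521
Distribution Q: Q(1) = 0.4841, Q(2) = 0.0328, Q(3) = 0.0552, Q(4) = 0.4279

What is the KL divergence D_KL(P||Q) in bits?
2.1228 bits

D_KL(P||Q) = Σ P(x) log₂(P(x)/Q(x))

Computing term by term:
  P(1)·log₂(P(1)/Q(1)) = 0.31·log₂(0.31/0.4841) = -0.19934
  P(2)·log₂(P(2)/Q(2)) = 0.5968·log₂(0.5968/0.0328) = 2.49789
  P(3)·log₂(P(3)/Q(3)) = 0.0411·log₂(0.0411/0.0552) = -0.01749
  P(4)·log₂(P(4)/Q(4)) = 0.0521·log₂(0.0521/0.4279) = -0.15828

D_KL(P||Q) = -0.19934 + 2.49789 - 0.01749 - 0.15828 = 2.12278 ≈ 2.1228 bits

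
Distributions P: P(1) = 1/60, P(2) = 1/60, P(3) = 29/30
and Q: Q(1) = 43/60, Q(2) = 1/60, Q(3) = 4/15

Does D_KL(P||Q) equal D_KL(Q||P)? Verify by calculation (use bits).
D_KL(P||Q) = 1.7056 bits, D_KL(Q||P) = 3.3934 bits. No — D_KL(P||Q) ≠ D_KL(Q||P) for this pair.

D_KL(P||Q) = Σ P(x) log₂(P(x)/Q(x))

Computing term by term:
  P(1)·log₂(P(1)/Q(1)) = (1/60)·log₂((1/60)/(43/60)) = -0.09044
  P(2)·log₂(P(2)/Q(2)) = (1/60)·log₂((1/60)/(1/60)) = 0.00000
  P(3)·log₂(P(3)/Q(3)) = (29/30)·log₂((29/30)/(4/15)) = 1.79605

D_KL(P||Q) = -0.09044 + 0.00000 + 1.79605 = 1.70561 ≈ 1.7056 bits

D_KL(Q||P) = Σ Q(x) log₂(Q(x)/P(x))

Computing term by term:
  Q(1)·log₂(Q(1)/P(1)) = (43/60)·log₂((43/60)/(1/60)) = 3.88882
  Q(2)·log₂(Q(2)/P(2)) = (1/60)·log₂((1/60)/(1/60)) = 0.00000
  Q(3)·log₂(Q(3)/P(3)) = (4/15)·log₂((4/15)/(29/30)) = -0.49546

D_KL(Q||P) = 3.88882 + 0.00000 - 0.49546 = 3.39336 ≈ 3.3934 bits

These are NOT equal (difference: 1.6878 bits). KL divergence is asymmetric: D_KL(P||Q) ≠ D_KL(Q||P) in general.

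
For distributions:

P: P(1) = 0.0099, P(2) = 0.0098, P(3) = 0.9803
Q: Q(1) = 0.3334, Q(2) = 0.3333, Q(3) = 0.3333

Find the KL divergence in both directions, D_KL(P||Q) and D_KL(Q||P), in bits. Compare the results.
D_KL(P||Q) = 1.4257 bits, D_KL(Q||P) = 2.8686 bits. D_KL(Q||P) is larger than D_KL(P||Q) by 1.4429 bits; the two directions differ.

D_KL(P||Q) = Σ P(x) log₂(P(x)/Q(x))

Computing term by term:
  P(1)·log₂(P(1)/Q(1)) = 0.0099·log₂(0.0099/0.3334) = -0.05023
  P(2)·log₂(P(2)/Q(2)) = 0.0098·log₂(0.0098/0.3333) = -0.04986
  P(3)·log₂(P(3)/Q(3)) = 0.9803·log₂(0.9803/0.3333) = 1.52574

D_KL(P||Q) = -0.05023 - 0.04986 + 1.52574 = 1.42565 ≈ 1.4257 bits

D_KL(Q||P) = Σ Q(x) log₂(Q(x)/P(x))

Computing term by term:
  Q(1)·log₂(Q(1)/P(1)) = 0.3334·log₂(0.3334/0.0099) = 1.69157
  Q(2)·log₂(Q(2)/P(2)) = 0.3333·log₂(0.3333/0.0098) = 1.69580
  Q(3)·log₂(Q(3)/P(3)) = 0.3333·log₂(0.3333/0.9803) = -0.51875

D_KL(Q||P) = 1.69157 + 1.69580 - 0.51875 = 2.86862 ≈ 2.8686 bits

These are NOT equal (difference: 1.4429 bits). KL divergence is asymmetric: D_KL(P||Q) ≠ D_KL(Q||P) in general.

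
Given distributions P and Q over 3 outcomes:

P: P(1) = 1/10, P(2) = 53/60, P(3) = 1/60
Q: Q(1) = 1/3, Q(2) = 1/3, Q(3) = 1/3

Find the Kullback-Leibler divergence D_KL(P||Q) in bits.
0.9962 bits

D_KL(P||Q) = Σ P(x) log₂(P(x)/Q(x))

Computing term by term:
  P(1)·log₂(P(1)/Q(1)) = (1/10)·log₂((1/10)/(1/3)) = -0.17370
  P(2)·log₂(P(2)/Q(2)) = (53/60)·log₂((53/60)/(1/3)) = 1.24196
  P(3)·log₂(P(3)/Q(3)) = (1/60)·log₂((1/60)/(1/3)) = -0.07203

D_KL(P||Q) = -0.17370 + 1.24196 - 0.07203 = 0.99623 ≈ 0.9962 bits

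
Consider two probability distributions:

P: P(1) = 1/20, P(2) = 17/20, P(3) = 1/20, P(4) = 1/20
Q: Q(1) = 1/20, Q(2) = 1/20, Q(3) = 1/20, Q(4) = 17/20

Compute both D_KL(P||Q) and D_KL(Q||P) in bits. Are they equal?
D_KL(P||Q) = 3.2700 bits, D_KL(Q||P) = 3.2700 bits. Yes, in this case they are equal (although KL divergence is not symmetric in general).

D_KL(P||Q) = Σ P(x) log₂(P(x)/Q(x))

Computing term by term:
  P(1)·log₂(P(1)/Q(1)) = (1/20)·log₂((1/20)/(1/20)) = 0.00000
  P(2)·log₂(P(2)/Q(2)) = (17/20)·log₂((17/20)/(1/20)) = 3.47434
  P(3)·log₂(P(3)/Q(3)) = (1/20)·log₂((1/20)/(1/20)) = 0.00000
  P(4)·log₂(P(4)/Q(4)) = (1/20)·log₂((1/20)/(17/20)) = -0.20437

D_KL(P||Q) = 0.00000 + 3.47434 + 0.00000 - 0.20437 = 3.26997 ≈ 3.2700 bits

D_KL(Q||P) = Σ Q(x) log₂(Q(x)/P(x))

Computing term by term:
  Q(1)·log₂(Q(1)/P(1)) = (1/20)·log₂((1/20)/(1/20)) = 0.00000
  Q(2)·log₂(Q(2)/P(2)) = (1/20)·log₂((1/20)/(17/20)) = -0.20437
  Q(3)·log₂(Q(3)/P(3)) = (1/20)·log₂((1/20)/(1/20)) = 0.00000
  Q(4)·log₂(Q(4)/P(4)) = (17/20)·log₂((17/20)/(1/20)) = 3.47434

D_KL(Q||P) = 0.00000 - 0.20437 + 0.00000 + 3.47434 = 3.26997 ≈ 3.2700 bits

These ARE equal here. Q is P with outcomes relabeled (Q(1) = P(3), Q(2) = P(4), Q(3) = P(1), Q(4) = P(2)) by a relabeling that is its own inverse, so the two sums contain exactly the same terms in a different order. This is a special case — KL divergence is not symmetric in general: D_KL(P||Q) ≠ D_KL(Q||P) for most P, Q.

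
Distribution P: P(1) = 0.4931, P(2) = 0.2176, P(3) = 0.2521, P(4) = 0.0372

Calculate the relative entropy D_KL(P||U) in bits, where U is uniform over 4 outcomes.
0.3404 bits

U(i) = 1/4 for all i

D_KL(P||U) = Σ P(x) log₂(P(x) / (1/4))
           = Σ P(x) log₂(P(x)) + log₂(4)
           = log₂(4) - H(P)

H(P) = -Σ P(x) log₂(P(x)):
  -P(1)·log₂(P(1)) = -(0.4931)·log₂(0.4931) = 0.50299
  -P(2)·log₂(P(2)) = -(0.2176)·log₂(0.2176) = 0.47877
  -P(3)·log₂(P(3)) = -(0.2521)·log₂(0.2521) = 0.50116
  -P(4)·log₂(P(4)) = -(0.0372)·log₂(0.0372) = 0.17665
H(P) = 0.50299 + 0.47877 + 0.50116 + 0.17665 = 1.65957 bits

log₂(4) = 2.00000 bits

D_KL(P||U) = 2.00000 - 1.65957 = 0.34043 ≈ 0.3404 bits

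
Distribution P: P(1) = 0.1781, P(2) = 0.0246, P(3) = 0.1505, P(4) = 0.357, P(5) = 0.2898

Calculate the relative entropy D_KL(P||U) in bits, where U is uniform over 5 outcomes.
0.2876 bits

U(i) = 1/5 for all i

D_KL(P||U) = Σ P(x) log₂(P(x) / (1/5))
           = Σ P(x) log₂(P(x)) + log₂(5)
           = log₂(5) - H(P)

H(P) = -Σ P(x) log₂(P(x)):
  -P(1)·log₂(P(1)) = -(0.1781)·log₂(0.1781) = 0.44333
  -P(2)·log₂(P(2)) = -(0.0246)·log₂(0.0246) = 0.13149
  -P(3)·log₂(P(3)) = -(0.1505)·log₂(0.1505) = 0.41119
  -P(4)·log₂(P(4)) = -(0.357)·log₂(0.357) = 0.53050
  -P(5)·log₂(P(5)) = -(0.2898)·log₂(0.2898) = 0.51784
H(P) = 0.44333 + 0.13149 + 0.41119 + 0.53050 + 0.51784 = 2.03435 bits

log₂(5) = 2.32193 bits

D_KL(P||U) = 2.32193 - 2.03435 = 0.28758 ≈ 0.2876 bits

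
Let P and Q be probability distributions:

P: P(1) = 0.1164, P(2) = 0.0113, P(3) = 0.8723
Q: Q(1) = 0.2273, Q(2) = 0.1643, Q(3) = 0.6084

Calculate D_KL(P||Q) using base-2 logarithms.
0.2974 bits

D_KL(P||Q) = Σ P(x) log₂(P(x)/Q(x))

Computing term by term:
  P(1)·log₂(P(1)/Q(1)) = 0.1164·log₂(0.1164/0.2273) = -0.11238
  P(2)·log₂(P(2)/Q(2)) = 0.0113·log₂(0.0113/0.1643) = -0.04364
  P(3)·log₂(P(3)/Q(3)) = 0.8723·log₂(0.8723/0.6084) = 0.45343

D_KL(P||Q) = -0.11238 - 0.04364 + 0.45343 = 0.29741 ≈ 0.2974 bits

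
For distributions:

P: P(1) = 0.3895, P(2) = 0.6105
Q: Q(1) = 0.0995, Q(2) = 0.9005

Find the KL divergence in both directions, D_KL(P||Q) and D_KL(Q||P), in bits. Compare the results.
D_KL(P||Q) = 0.4245 bits, D_KL(Q||P) = 0.3090 bits. D_KL(P||Q) is larger than D_KL(Q||P) by 0.1155 bits; the two directions differ.

D_KL(P||Q) = Σ P(x) log₂(P(x)/Q(x))

Computing term by term:
  P(1)·log₂(P(1)/Q(1)) = 0.3895·log₂(0.3895/0.0995) = 0.76687
  P(2)·log₂(P(2)/Q(2)) = 0.6105·log₂(0.6105/0.9005) = -0.34233

D_KL(P||Q) = 0.76687 - 0.34233 = 0.42454 ≈ 0.4245 bits

D_KL(Q||P) = Σ Q(x) log₂(Q(x)/P(x))

Computing term by term:
  Q(1)·log₂(Q(1)/P(1)) = 0.0995·log₂(0.0995/0.3895) = -0.19590
  Q(2)·log₂(Q(2)/P(2)) = 0.9005·log₂(0.9005/0.6105) = 0.50494

D_KL(Q||P) = -0.19590 + 0.50494 = 0.30904 ≈ 0.3090 bits

These are NOT equal (difference: 0.1155 bits). KL divergence is asymmetric: D_KL(P||Q) ≠ D_KL(Q||P) in general.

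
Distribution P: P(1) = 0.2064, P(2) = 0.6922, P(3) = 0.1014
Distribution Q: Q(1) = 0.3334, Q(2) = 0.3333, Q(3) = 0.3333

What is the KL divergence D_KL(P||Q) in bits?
0.4130 bits

D_KL(P||Q) = Σ P(x) log₂(P(x)/Q(x))

Computing term by term:
  P(1)·log₂(P(1)/Q(1)) = 0.2064·log₂(0.2064/0.3334) = -0.14279
  P(2)·log₂(P(2)/Q(2)) = 0.6922·log₂(0.6922/0.3333) = 0.72983
  P(3)·log₂(P(3)/Q(3)) = 0.1014·log₂(0.1014/0.3333) = -0.17408

D_KL(P||Q) = -0.14279 + 0.72983 - 0.17408 = 0.41296 ≈ 0.4130 bits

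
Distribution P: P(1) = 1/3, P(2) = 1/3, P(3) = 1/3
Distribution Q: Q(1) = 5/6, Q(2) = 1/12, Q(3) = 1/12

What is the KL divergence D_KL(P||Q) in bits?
0.8927 bits

D_KL(P||Q) = Σ P(x) log₂(P(x)/Q(x))

Computing term by term:
  P(1)·log₂(P(1)/Q(1)) = (1/3)·log₂((1/3)/(5/6)) = -0.44064
  P(2)·log₂(P(2)/Q(2)) = (1/3)·log₂((1/3)/(1/12)) = 0.66667
  P(3)·log₂(P(3)/Q(3)) = (1/3)·log₂((1/3)/(1/12)) = 0.66667

D_KL(P||Q) = -0.44064 + 0.66667 + 0.66667 = 0.89270 ≈ 0.8927 bits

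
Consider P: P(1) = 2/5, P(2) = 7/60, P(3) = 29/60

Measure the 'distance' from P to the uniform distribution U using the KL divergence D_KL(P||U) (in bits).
0.1876 bits

U(i) = 1/3 for all i

D_KL(P||U) = Σ P(x) log₂(P(x) / (1/3))
           = Σ P(x) log₂(P(x)) + log₂(3)
           = log₂(3) - H(P)

H(P) = -Σ P(x) log₂(P(x)):
  -P(1)·log₂(P(1)) = -(2/5)·log₂(2/5) = 0.52877
  -P(2)·log₂(P(2)) = -(7/60)·log₂(7/60) = 0.36161
  -P(3)·log₂(P(3)) = -(29/60)·log₂(29/60) = 0.50697
H(P) = 0.52877 + 0.36161 + 0.50697 = 1.39735 bits

log₂(3) = 1.58496 bits

D_KL(P||U) = 1.58496 - 1.39735 = 0.18761 ≈ 0.1876 bits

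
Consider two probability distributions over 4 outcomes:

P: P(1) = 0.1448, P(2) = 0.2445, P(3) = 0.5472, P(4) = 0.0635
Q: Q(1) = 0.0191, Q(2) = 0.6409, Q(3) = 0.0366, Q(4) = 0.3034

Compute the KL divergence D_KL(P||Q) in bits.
2.0752 bits

D_KL(P||Q) = Σ P(x) log₂(P(x)/Q(x))

Computing term by term:
  P(1)·log₂(P(1)/Q(1)) = 0.1448·log₂(0.1448/0.0191) = 0.42317
  P(2)·log₂(P(2)/Q(2)) = 0.2445·log₂(0.2445/0.6409) = -0.33992
  P(3)·log₂(P(3)/Q(3)) = 0.5472·log₂(0.5472/0.0366) = 2.13526
  P(4)·log₂(P(4)/Q(4)) = 0.0635·log₂(0.0635/0.3034) = -0.14328

D_KL(P||Q) = 0.42317 - 0.33992 + 2.13526 - 0.14328 = 2.07523 ≈ 2.0752 bits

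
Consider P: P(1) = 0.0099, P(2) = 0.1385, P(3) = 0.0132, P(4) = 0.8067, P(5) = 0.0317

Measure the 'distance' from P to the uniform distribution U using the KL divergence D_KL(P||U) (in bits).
1.3708 bits

U(i) = 1/5 for all i

D_KL(P||U) = Σ P(x) log₂(P(x) / (1/5))
           = Σ P(x) log₂(P(x)) + log₂(5)
           = log₂(5) - H(P)

H(P) = -Σ P(x) log₂(P(x)):
  -P(1)·log₂(P(1)) = -(0.0099)·log₂(0.0099) = 0.06592
  -P(2)·log₂(P(2)) = -(0.1385)·log₂(0.1385) = 0.39501
  -P(3)·log₂(P(3)) = -(0.0132)·log₂(0.0132) = 0.08241
  -P(4)·log₂(P(4)) = -(0.8067)·log₂(0.8067) = 0.24999
  -P(5)·log₂(P(5)) = -(0.0317)·log₂(0.0317) = 0.15785
H(P) = 0.06592 + 0.39501 + 0.08241 + 0.24999 + 0.15785 = 0.95118 bits

log₂(5) = 2.32193 bits

D_KL(P||U) = 2.32193 - 0.95118 = 1.37075 ≈ 1.3708 bits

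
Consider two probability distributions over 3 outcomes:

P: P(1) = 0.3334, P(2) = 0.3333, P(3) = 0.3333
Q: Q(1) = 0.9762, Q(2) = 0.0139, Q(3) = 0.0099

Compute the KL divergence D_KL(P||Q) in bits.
2.7019 bits

D_KL(P||Q) = Σ P(x) log₂(P(x)/Q(x))

Computing term by term:
  P(1)·log₂(P(1)/Q(1)) = 0.3334·log₂(0.3334/0.9762) = -0.51674
  P(2)·log₂(P(2)/Q(2)) = 0.3333·log₂(0.3333/0.0139) = 1.52774
  P(3)·log₂(P(3)/Q(3)) = 0.3333·log₂(0.3333/0.0099) = 1.69091

D_KL(P||Q) = -0.51674 + 1.52774 + 1.69091 = 2.70191 ≈ 2.7019 bits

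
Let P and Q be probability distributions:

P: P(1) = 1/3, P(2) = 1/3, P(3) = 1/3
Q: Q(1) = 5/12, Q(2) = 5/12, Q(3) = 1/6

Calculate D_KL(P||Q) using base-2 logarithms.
0.1187 bits

D_KL(P||Q) = Σ P(x) log₂(P(x)/Q(x))

Computing term by term:
  P(1)·log₂(P(1)/Q(1)) = (1/3)·log₂((1/3)/(5/12)) = -0.10731
  P(2)·log₂(P(2)/Q(2)) = (1/3)·log₂((1/3)/(5/12)) = -0.10731
  P(3)·log₂(P(3)/Q(3)) = (1/3)·log₂((1/3)/(1/6)) = 0.33333

D_KL(P||Q) = -0.10731 - 0.10731 + 0.33333 = 0.11871 ≈ 0.1187 bits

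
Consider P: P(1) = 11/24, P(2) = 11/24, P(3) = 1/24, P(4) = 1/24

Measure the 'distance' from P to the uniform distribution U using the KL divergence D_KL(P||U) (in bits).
0.5862 bits

U(i) = 1/4 for all i

D_KL(P||U) = Σ P(x) log₂(P(x) / (1/4))
           = Σ P(x) log₂(P(x)) + log₂(4)
           = log₂(4) - H(P)

H(P) = -Σ P(x) log₂(P(x)):
  -P(1)·log₂(P(1)) = -(11/24)·log₂(11/24) = 0.51587
  -P(2)·log₂(P(2)) = -(11/24)·log₂(11/24) = 0.51587
  -P(3)·log₂(P(3)) = -(1/24)·log₂(1/24) = 0.19104
  -P(4)·log₂(P(4)) = -(1/24)·log₂(1/24) = 0.19104
H(P) = 0.51587 + 0.51587 + 0.19104 + 0.19104 = 1.41382 bits

log₂(4) = 2.00000 bits

D_KL(P||U) = 2.00000 - 1.41382 = 0.58618 ≈ 0.5862 bits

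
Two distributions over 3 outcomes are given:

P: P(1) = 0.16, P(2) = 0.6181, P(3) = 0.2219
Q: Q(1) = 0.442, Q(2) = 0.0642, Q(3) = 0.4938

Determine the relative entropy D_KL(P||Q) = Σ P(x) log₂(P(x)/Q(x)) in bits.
1.5288 bits

D_KL(P||Q) = Σ P(x) log₂(P(x)/Q(x))

Computing term by term:
  P(1)·log₂(P(1)/Q(1)) = 0.16·log₂(0.16/0.442) = -0.23456
  P(2)·log₂(P(2)/Q(2)) = 0.6181·log₂(0.6181/0.0642) = 2.01945
  P(3)·log₂(P(3)/Q(3)) = 0.2219·log₂(0.2219/0.4938) = -0.25608

D_KL(P||Q) = -0.23456 + 2.01945 - 0.25608 = 1.52881 ≈ 1.5288 bits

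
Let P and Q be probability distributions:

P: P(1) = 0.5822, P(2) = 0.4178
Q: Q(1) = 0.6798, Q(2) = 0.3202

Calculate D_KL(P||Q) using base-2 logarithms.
0.0302 bits

D_KL(P||Q) = Σ P(x) log₂(P(x)/Q(x))

Computing term by term:
  P(1)·log₂(P(1)/Q(1)) = 0.5822·log₂(0.5822/0.6798) = -0.13018
  P(2)·log₂(P(2)/Q(2)) = 0.4178·log₂(0.4178/0.3202) = 0.16037

D_KL(P||Q) = -0.13018 + 0.16037 = 0.03019 ≈ 0.0302 bits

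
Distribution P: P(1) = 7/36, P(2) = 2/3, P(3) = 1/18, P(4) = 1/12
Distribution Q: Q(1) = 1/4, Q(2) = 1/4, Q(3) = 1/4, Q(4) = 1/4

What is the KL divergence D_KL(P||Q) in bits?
0.6202 bits

D_KL(P||Q) = Σ P(x) log₂(P(x)/Q(x))

Computing term by term:
  P(1)·log₂(P(1)/Q(1)) = (7/36)·log₂((7/36)/(1/4)) = -0.07050
  P(2)·log₂(P(2)/Q(2)) = (2/3)·log₂((2/3)/(1/4)) = 0.94336
  P(3)·log₂(P(3)/Q(3)) = (1/18)·log₂((1/18)/(1/4)) = -0.12055
  P(4)·log₂(P(4)/Q(4)) = (1/12)·log₂((1/12)/(1/4)) = -0.13208

D_KL(P||Q) = -0.07050 + 0.94336 - 0.12055 - 0.13208 = 0.62023 ≈ 0.6202 bits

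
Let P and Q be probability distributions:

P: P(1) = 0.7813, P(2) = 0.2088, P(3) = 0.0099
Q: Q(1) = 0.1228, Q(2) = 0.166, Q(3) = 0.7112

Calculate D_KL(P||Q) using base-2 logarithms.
2.0938 bits

D_KL(P||Q) = Σ P(x) log₂(P(x)/Q(x))

Computing term by term:
  P(1)·log₂(P(1)/Q(1)) = 0.7813·log₂(0.7813/0.1228) = 2.08573
  P(2)·log₂(P(2)/Q(2)) = 0.2088·log₂(0.2088/0.166) = 0.06910
  P(3)·log₂(P(3)/Q(3)) = 0.0099·log₂(0.0099/0.7112) = -0.06105

D_KL(P||Q) = 2.08573 + 0.06910 - 0.06105 = 2.09378 ≈ 2.0938 bits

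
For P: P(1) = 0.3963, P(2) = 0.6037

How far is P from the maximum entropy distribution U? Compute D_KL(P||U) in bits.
0.0313 bits

U(i) = 1/2 for all i

D_KL(P||U) = Σ P(x) log₂(P(x) / (1/2))
           = Σ P(x) log₂(P(x)) + log₂(2)
           = log₂(2) - H(P)

H(P) = -Σ P(x) log₂(P(x)):
  -P(1)·log₂(P(1)) = -(0.3963)·log₂(0.3963) = 0.52919
  -P(2)·log₂(P(2)) = -(0.6037)·log₂(0.6037) = 0.43955
H(P) = 0.52919 + 0.43955 = 0.96874 bits

log₂(2) = 1.00000 bits

D_KL(P||U) = 1.00000 - 0.96874 = 0.03126 ≈ 0.0313 bits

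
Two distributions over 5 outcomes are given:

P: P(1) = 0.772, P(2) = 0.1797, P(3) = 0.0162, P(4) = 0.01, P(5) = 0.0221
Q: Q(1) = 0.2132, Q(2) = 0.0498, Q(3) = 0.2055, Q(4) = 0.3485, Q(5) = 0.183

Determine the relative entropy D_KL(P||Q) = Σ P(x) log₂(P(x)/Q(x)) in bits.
1.5878 bits

D_KL(P||Q) = Σ P(x) log₂(P(x)/Q(x))

Computing term by term:
  P(1)·log₂(P(1)/Q(1)) = 0.772·log₂(0.772/0.2132) = 1.43314
  P(2)·log₂(P(2)/Q(2)) = 0.1797·log₂(0.1797/0.0498) = 0.33269
  P(3)·log₂(P(3)/Q(3)) = 0.0162·log₂(0.0162/0.2055) = -0.05937
  P(4)·log₂(P(4)/Q(4)) = 0.01·log₂(0.01/0.3485) = -0.05123
  P(5)·log₂(P(5)/Q(5)) = 0.0221·log₂(0.0221/0.183) = -0.06740

D_KL(P||Q) = 1.43314 + 0.33269 - 0.05937 - 0.05123 - 0.06740 = 1.58783 ≈ 1.5878 bits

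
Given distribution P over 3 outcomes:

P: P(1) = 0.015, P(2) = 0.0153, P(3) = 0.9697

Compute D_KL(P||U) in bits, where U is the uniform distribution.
1.3588 bits

U(i) = 1/3 for all i

D_KL(P||U) = Σ P(x) log₂(P(x) / (1/3))
           = Σ P(x) log₂(P(x)) + log₂(3)
           = log₂(3) - H(P)

H(P) = -Σ P(x) log₂(P(x)):
  -P(1)·log₂(P(1)) = -(0.015)·log₂(0.015) = 0.09088
  -P(2)·log₂(P(2)) = -(0.0153)·log₂(0.0153) = 0.09226
  -P(3)·log₂(P(3)) = -(0.9697)·log₂(0.9697) = 0.04304
H(P) = 0.09088 + 0.09226 + 0.04304 = 0.22618 bits

log₂(3) = 1.58496 bits

D_KL(P||U) = 1.58496 - 0.22618 = 1.35878 ≈ 1.3588 bits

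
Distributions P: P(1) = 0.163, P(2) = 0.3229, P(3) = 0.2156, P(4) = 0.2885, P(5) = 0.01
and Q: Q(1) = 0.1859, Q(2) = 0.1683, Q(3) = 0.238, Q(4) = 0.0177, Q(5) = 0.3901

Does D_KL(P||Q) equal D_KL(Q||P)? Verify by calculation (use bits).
D_KL(P||Q) = 1.3507 bits, D_KL(Q||P) = 1.9017 bits. No — D_KL(P||Q) ≠ D_KL(Q||P) for this pair.

D_KL(P||Q) = Σ P(x) log₂(P(x)/Q(x))

Computing term by term:
  P(1)·log₂(P(1)/Q(1)) = 0.163·log₂(0.163/0.1859) = -0.03091
  P(2)·log₂(P(2)/Q(2)) = 0.3229·log₂(0.3229/0.1683) = 0.30354
  P(3)·log₂(P(3)/Q(3)) = 0.2156·log₂(0.2156/0.238) = -0.03075
  P(4)·log₂(P(4)/Q(4)) = 0.2885·log₂(0.2885/0.0177) = 1.16172
  P(5)·log₂(P(5)/Q(5)) = 0.01·log₂(0.01/0.3901) = -0.05286

D_KL(P||Q) = -0.03091 + 0.30354 - 0.03075 + 1.16172 - 0.05286 = 1.35074 ≈ 1.3507 bits

D_KL(Q||P) = Σ Q(x) log₂(Q(x)/P(x))

Computing term by term:
  Q(1)·log₂(Q(1)/P(1)) = 0.1859·log₂(0.1859/0.163) = 0.03526
  Q(2)·log₂(Q(2)/P(2)) = 0.1683·log₂(0.1683/0.3229) = -0.15821
  Q(3)·log₂(Q(3)/P(3)) = 0.238·log₂(0.238/0.2156) = 0.03394
  Q(4)·log₂(Q(4)/P(4)) = 0.0177·log₂(0.0177/0.2885) = -0.07127
  Q(5)·log₂(Q(5)/P(5)) = 0.3901·log₂(0.3901/0.01) = 2.06198

D_KL(Q||P) = 0.03526 - 0.15821 + 0.03394 - 0.07127 + 2.06198 = 1.90170 ≈ 1.9017 bits

These are NOT equal (difference: 0.5510 bits). KL divergence is asymmetric: D_KL(P||Q) ≠ D_KL(Q||P) in general.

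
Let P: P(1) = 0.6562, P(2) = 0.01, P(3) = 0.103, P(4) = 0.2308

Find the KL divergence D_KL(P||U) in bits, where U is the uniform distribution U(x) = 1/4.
0.7088 bits

U(i) = 1/4 for all i

D_KL(P||U) = Σ P(x) log₂(P(x) / (1/4))
           = Σ P(x) log₂(P(x)) + log₂(4)
           = log₂(4) - H(P)

H(P) = -Σ P(x) log₂(P(x)):
  -P(1)·log₂(P(1)) = -(0.6562)·log₂(0.6562) = 0.39883
  -P(2)·log₂(P(2)) = -(0.01)·log₂(0.01) = 0.06644
  -P(3)·log₂(P(3)) = -(0.103)·log₂(0.103) = 0.33777
  -P(4)·log₂(P(4)) = -(0.2308)·log₂(0.2308) = 0.48821
H(P) = 0.39883 + 0.06644 + 0.33777 + 0.48821 = 1.29125 bits

log₂(4) = 2.00000 bits

D_KL(P||U) = 2.00000 - 1.29125 = 0.70875 ≈ 0.7088 bits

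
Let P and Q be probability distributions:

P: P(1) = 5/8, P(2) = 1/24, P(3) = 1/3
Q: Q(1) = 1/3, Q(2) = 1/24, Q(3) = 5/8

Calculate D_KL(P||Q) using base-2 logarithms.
0.2645 bits

D_KL(P||Q) = Σ P(x) log₂(P(x)/Q(x))

Computing term by term:
  P(1)·log₂(P(1)/Q(1)) = (5/8)·log₂((5/8)/(1/3)) = 0.56681
  P(2)·log₂(P(2)/Q(2)) = (1/24)·log₂((1/24)/(1/24)) = 0.00000
  P(3)·log₂(P(3)/Q(3)) = (1/3)·log₂((1/3)/(5/8)) = -0.30230

D_KL(P||Q) = 0.56681 + 0.00000 - 0.30230 = 0.26451 ≈ 0.2645 bits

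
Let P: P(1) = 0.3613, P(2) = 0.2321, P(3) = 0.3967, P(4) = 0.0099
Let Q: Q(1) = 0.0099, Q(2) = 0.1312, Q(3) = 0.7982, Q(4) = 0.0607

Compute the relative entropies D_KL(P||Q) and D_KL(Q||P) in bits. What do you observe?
D_KL(P||Q) = 1.6400 bits, D_KL(Q||P) = 0.8046 bits. The two directions give different values (D_KL(P||Q) exceeds D_KL(Q||P) by 0.8354 bits): KL divergence is asymmetric.

D_KL(P||Q) = Σ P(x) log₂(P(x)/Q(x))

Computing term by term:
  P(1)·log₂(P(1)/Q(1)) = 0.3613·log₂(0.3613/0.0099) = 1.87501
  P(2)·log₂(P(2)/Q(2)) = 0.2321·log₂(0.2321/0.1312) = 0.19101
  P(3)·log₂(P(3)/Q(3)) = 0.3967·log₂(0.3967/0.7982) = -0.40015
  P(4)·log₂(P(4)/Q(4)) = 0.0099·log₂(0.0099/0.0607) = -0.02590

D_KL(P||Q) = 1.87501 + 0.19101 - 0.40015 - 0.02590 = 1.63997 ≈ 1.6400 bits

D_KL(Q||P) = Σ Q(x) log₂(Q(x)/P(x))

Computing term by term:
  Q(1)·log₂(Q(1)/P(1)) = 0.0099·log₂(0.0099/0.3613) = -0.05138
  Q(2)·log₂(Q(2)/P(2)) = 0.1312·log₂(0.1312/0.2321) = -0.10797
  Q(3)·log₂(Q(3)/P(3)) = 0.7982·log₂(0.7982/0.3967) = 0.80515
  Q(4)·log₂(Q(4)/P(4)) = 0.0607·log₂(0.0607/0.0099) = 0.15880

D_KL(Q||P) = -0.05138 - 0.10797 + 0.80515 + 0.15880 = 0.80460 ≈ 0.8046 bits

These are NOT equal (difference: 0.8354 bits). KL divergence is asymmetric: D_KL(P||Q) ≠ D_KL(Q||P) in general.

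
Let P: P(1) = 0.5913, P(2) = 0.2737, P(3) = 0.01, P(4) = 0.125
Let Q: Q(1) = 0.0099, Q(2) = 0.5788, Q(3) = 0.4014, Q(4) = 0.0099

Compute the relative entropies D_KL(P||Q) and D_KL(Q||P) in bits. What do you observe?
D_KL(P||Q) = 3.5972 bits, D_KL(Q||P) = 2.6690 bits. The two directions give different values (D_KL(P||Q) exceeds D_KL(Q||P) by 0.9282 bits): KL divergence is asymmetric.

D_KL(P||Q) = Σ P(x) log₂(P(x)/Q(x))

Computing term by term:
  P(1)·log₂(P(1)/Q(1)) = 0.5913·log₂(0.5913/0.0099) = 3.48886
  P(2)·log₂(P(2)/Q(2)) = 0.2737·log₂(0.2737/0.5788) = -0.29572
  P(3)·log₂(P(3)/Q(3)) = 0.01·log₂(0.01/0.4014) = -0.05327
  P(4)·log₂(P(4)/Q(4)) = 0.125·log₂(0.125/0.0099) = 0.45729

D_KL(P||Q) = 3.48886 - 0.29572 - 0.05327 + 0.45729 = 3.59716 ≈ 3.5972 bits

D_KL(Q||P) = Σ Q(x) log₂(Q(x)/P(x))

Computing term by term:
  Q(1)·log₂(Q(1)/P(1)) = 0.0099·log₂(0.0099/0.5913) = -0.05841
  Q(2)·log₂(Q(2)/P(2)) = 0.5788·log₂(0.5788/0.2737) = 0.62538
  Q(3)·log₂(Q(3)/P(3)) = 0.4014·log₂(0.4014/0.01) = 2.13825
  Q(4)·log₂(Q(4)/P(4)) = 0.0099·log₂(0.0099/0.125) = -0.03622

D_KL(Q||P) = -0.05841 + 0.62538 + 2.13825 - 0.03622 = 2.66900 ≈ 2.6690 bits

These are NOT equal (difference: 0.9282 bits). KL divergence is asymmetric: D_KL(P||Q) ≠ D_KL(Q||P) in general.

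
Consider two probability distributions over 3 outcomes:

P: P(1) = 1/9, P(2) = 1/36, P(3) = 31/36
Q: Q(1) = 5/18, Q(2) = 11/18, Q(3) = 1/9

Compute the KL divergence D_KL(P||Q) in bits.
2.2731 bits

D_KL(P||Q) = Σ P(x) log₂(P(x)/Q(x))

Computing term by term:
  P(1)·log₂(P(1)/Q(1)) = (1/9)·log₂((1/9)/(5/18)) = -0.14688
  P(2)·log₂(P(2)/Q(2)) = (1/36)·log₂((1/36)/(11/18)) = -0.12387
  P(3)·log₂(P(3)/Q(3)) = (31/36)·log₂((31/36)/(1/9)) = 2.54389

D_KL(P||Q) = -0.14688 - 0.12387 + 2.54389 = 2.27314 ≈ 2.2731 bits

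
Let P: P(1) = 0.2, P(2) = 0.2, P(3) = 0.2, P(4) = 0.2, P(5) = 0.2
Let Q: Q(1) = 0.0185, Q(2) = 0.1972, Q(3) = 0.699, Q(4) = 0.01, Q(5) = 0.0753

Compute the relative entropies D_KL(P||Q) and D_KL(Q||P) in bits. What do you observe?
D_KL(P||Q) = 1.4761 bits, D_KL(Q||P) = 1.0450 bits. The two directions give different values (D_KL(P||Q) exceeds D_KL(Q||P) by 0.4311 bits): KL divergence is asymmetric.

D_KL(P||Q) = Σ P(x) log₂(P(x)/Q(x))

Computing term by term:
  P(1)·log₂(P(1)/Q(1)) = 0.2·log₂(0.2/0.0185) = 0.68688
  P(2)·log₂(P(2)/Q(2)) = 0.2·log₂(0.2/0.1972) = 0.00407
  P(3)·log₂(P(3)/Q(3)) = 0.2·log₂(0.2/0.699) = -0.36106
  P(4)·log₂(P(4)/Q(4)) = 0.2·log₂(0.2/0.01) = 0.86439
  P(5)·log₂(P(5)/Q(5)) = 0.2·log₂(0.2/0.0753) = 0.28186

D_KL(P||Q) = 0.68688 + 0.00407 - 0.36106 + 0.86439 + 0.28186 = 1.47614 ≈ 1.4761 bits

D_KL(Q||P) = Σ Q(x) log₂(Q(x)/P(x))

Computing term by term:
  Q(1)·log₂(Q(1)/P(1)) = 0.0185·log₂(0.0185/0.2) = -0.06354
  Q(2)·log₂(Q(2)/P(2)) = 0.1972·log₂(0.1972/0.2) = -0.00401
  Q(3)·log₂(Q(3)/P(3)) = 0.699·log₂(0.699/0.2) = 1.26190
  Q(4)·log₂(Q(4)/P(4)) = 0.01·log₂(0.01/0.2) = -0.04322
  Q(5)·log₂(Q(5)/P(5)) = 0.0753·log₂(0.0753/0.2) = -0.10612

D_KL(Q||P) = -0.06354 - 0.00401 + 1.26190 - 0.04322 - 0.10612 = 1.04501 ≈ 1.0450 bits

These are NOT equal (difference: 0.4311 bits). KL divergence is asymmetric: D_KL(P||Q) ≠ D_KL(Q||P) in general.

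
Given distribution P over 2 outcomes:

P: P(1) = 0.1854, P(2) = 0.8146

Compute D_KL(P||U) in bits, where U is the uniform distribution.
0.3083 bits

U(i) = 1/2 for all i

D_KL(P||U) = Σ P(x) log₂(P(x) / (1/2))
           = Σ P(x) log₂(P(x)) + log₂(2)
           = log₂(2) - H(P)

H(P) = -Σ P(x) log₂(P(x)):
  -P(1)·log₂(P(1)) = -(0.1854)·log₂(0.1854) = 0.45076
  -P(2)·log₂(P(2)) = -(0.8146)·log₂(0.8146) = 0.24099
H(P) = 0.45076 + 0.24099 = 0.69175 bits

log₂(2) = 1.00000 bits

D_KL(P||U) = 1.00000 - 0.69175 = 0.30825 ≈ 0.3083 bits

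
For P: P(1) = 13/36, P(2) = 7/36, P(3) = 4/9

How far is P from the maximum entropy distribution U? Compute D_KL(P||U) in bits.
0.0750 bits

U(i) = 1/3 for all i

D_KL(P||U) = Σ P(x) log₂(P(x) / (1/3))
           = Σ P(x) log₂(P(x)) + log₂(3)
           = log₂(3) - H(P)

H(P) = -Σ P(x) log₂(P(x)):
  -P(1)·log₂(P(1)) = -(13/36)·log₂(13/36) = 0.53065
  -P(2)·log₂(P(2)) = -(7/36)·log₂(7/36) = 0.45939
  -P(3)·log₂(P(3)) = -(4/9)·log₂(4/9) = 0.51997
H(P) = 0.53065 + 0.45939 + 0.51997 = 1.51001 bits

log₂(3) = 1.58496 bits

D_KL(P||U) = 1.58496 - 1.51001 = 0.07495 ≈ 0.0750 bits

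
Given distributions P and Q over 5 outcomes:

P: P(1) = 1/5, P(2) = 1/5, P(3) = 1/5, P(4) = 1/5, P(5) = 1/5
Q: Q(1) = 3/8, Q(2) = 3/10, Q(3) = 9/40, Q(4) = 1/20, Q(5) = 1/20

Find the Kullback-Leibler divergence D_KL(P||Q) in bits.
0.4676 bits

D_KL(P||Q) = Σ P(x) log₂(P(x)/Q(x))

Computing term by term:
  P(1)·log₂(P(1)/Q(1)) = (1/5)·log₂((1/5)/(3/8)) = -0.18138
  P(2)·log₂(P(2)/Q(2)) = (1/5)·log₂((1/5)/(3/10)) = -0.11699
  P(3)·log₂(P(3)/Q(3)) = (1/5)·log₂((1/5)/(9/40)) = -0.03399
  P(4)·log₂(P(4)/Q(4)) = (1/5)·log₂((1/5)/(1/20)) = 0.40000
  P(5)·log₂(P(5)/Q(5)) = (1/5)·log₂((1/5)/(1/20)) = 0.40000

D_KL(P||Q) = -0.18138 - 0.11699 - 0.03399 + 0.40000 + 0.40000 = 0.46764 ≈ 0.4676 bits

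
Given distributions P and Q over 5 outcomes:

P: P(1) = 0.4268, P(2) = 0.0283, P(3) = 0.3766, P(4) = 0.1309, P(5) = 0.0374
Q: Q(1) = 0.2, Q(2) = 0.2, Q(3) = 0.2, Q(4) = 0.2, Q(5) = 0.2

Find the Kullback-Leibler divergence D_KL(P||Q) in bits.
0.5602 bits

D_KL(P||Q) = Σ P(x) log₂(P(x)/Q(x))

Computing term by term:
  P(1)·log₂(P(1)/Q(1)) = 0.4268·log₂(0.4268/0.2) = 0.46673
  P(2)·log₂(P(2)/Q(2)) = 0.0283·log₂(0.0283/0.2) = -0.07984
  P(3)·log₂(P(3)/Q(3)) = 0.3766·log₂(0.3766/0.2) = 0.34385
  P(4)·log₂(P(4)/Q(4)) = 0.1309·log₂(0.1309/0.2) = -0.08005
  P(5)·log₂(P(5)/Q(5)) = 0.0374·log₂(0.0374/0.2) = -0.09047

D_KL(P||Q) = 0.46673 - 0.07984 + 0.34385 - 0.08005 - 0.09047 = 0.56022 ≈ 0.5602 bits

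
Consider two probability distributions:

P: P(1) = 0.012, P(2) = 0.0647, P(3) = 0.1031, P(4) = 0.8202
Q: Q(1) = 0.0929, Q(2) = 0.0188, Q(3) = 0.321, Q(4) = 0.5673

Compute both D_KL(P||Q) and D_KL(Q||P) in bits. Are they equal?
D_KL(P||Q) = 0.3472 bits, D_KL(Q||P) = 0.4650 bits. No, they are not equal.

D_KL(P||Q) = Σ P(x) log₂(P(x)/Q(x))

Computing term by term:
  P(1)·log₂(P(1)/Q(1)) = 0.012·log₂(0.012/0.0929) = -0.03543
  P(2)·log₂(P(2)/Q(2)) = 0.0647·log₂(0.0647/0.0188) = 0.11536
  P(3)·log₂(P(3)/Q(3)) = 0.1031·log₂(0.1031/0.321) = -0.16893
  P(4)·log₂(P(4)/Q(4)) = 0.8202·log₂(0.8202/0.5673) = 0.43623

D_KL(P||Q) = -0.03543 + 0.11536 - 0.16893 + 0.43623 = 0.34723 ≈ 0.3472 bits

D_KL(Q||P) = Σ Q(x) log₂(Q(x)/P(x))

Computing term by term:
  Q(1)·log₂(Q(1)/P(1)) = 0.0929·log₂(0.0929/0.012) = 0.27430
  Q(2)·log₂(Q(2)/P(2)) = 0.0188·log₂(0.0188/0.0647) = -0.03352
  Q(3)·log₂(Q(3)/P(3)) = 0.321·log₂(0.321/0.1031) = 0.52597
  Q(4)·log₂(Q(4)/P(4)) = 0.5673·log₂(0.5673/0.8202) = -0.30173

D_KL(Q||P) = 0.27430 - 0.03352 + 0.52597 - 0.30173 = 0.46502 ≈ 0.4650 bits

These are NOT equal (difference: 0.1178 bits). KL divergence is asymmetric: D_KL(P||Q) ≠ D_KL(Q||P) in general.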